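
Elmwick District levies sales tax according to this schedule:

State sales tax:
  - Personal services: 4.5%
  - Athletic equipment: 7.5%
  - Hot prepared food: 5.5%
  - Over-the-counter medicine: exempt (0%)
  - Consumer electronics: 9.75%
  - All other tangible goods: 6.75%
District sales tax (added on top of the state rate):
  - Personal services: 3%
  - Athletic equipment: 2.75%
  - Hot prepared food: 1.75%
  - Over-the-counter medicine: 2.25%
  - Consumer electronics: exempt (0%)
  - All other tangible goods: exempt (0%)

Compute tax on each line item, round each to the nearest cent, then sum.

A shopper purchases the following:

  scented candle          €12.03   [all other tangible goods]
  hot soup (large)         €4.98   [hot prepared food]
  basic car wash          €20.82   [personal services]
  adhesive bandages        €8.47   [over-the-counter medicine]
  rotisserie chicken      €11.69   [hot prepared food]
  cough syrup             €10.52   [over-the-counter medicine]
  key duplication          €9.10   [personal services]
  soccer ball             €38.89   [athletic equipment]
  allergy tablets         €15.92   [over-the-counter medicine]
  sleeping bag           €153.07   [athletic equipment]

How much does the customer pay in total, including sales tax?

€310.22

Scented candle €12.03: all other tangible goods → 6.75% + 0% district = 6.75% → €0.81
Hot soup (large) €4.98: hot prepared food → 5.5% + 1.75% district = 7.25% → €0.36
Basic car wash €20.82: personal services → 4.5% + 3% district = 7.5% → €1.56
Adhesive bandages €8.47: over-the-counter medicine → 0% + 2.25% district = 2.25% → €0.19
Rotisserie chicken €11.69: hot prepared food → 5.5% + 1.75% district = 7.25% → €0.85
Cough syrup €10.52: over-the-counter medicine → 0% + 2.25% district = 2.25% → €0.24
Key duplication €9.10: personal services → 4.5% + 3% district = 7.5% → €0.68
Soccer ball €38.89: athletic equipment → 7.5% + 2.75% district = 10.25% → €3.99
Allergy tablets €15.92: over-the-counter medicine → 0% + 2.25% district = 2.25% → €0.36
Sleeping bag €153.07: athletic equipment → 7.5% + 2.75% district = 10.25% → €15.69
Subtotal = €285.49; tax = €24.73; total due = €310.22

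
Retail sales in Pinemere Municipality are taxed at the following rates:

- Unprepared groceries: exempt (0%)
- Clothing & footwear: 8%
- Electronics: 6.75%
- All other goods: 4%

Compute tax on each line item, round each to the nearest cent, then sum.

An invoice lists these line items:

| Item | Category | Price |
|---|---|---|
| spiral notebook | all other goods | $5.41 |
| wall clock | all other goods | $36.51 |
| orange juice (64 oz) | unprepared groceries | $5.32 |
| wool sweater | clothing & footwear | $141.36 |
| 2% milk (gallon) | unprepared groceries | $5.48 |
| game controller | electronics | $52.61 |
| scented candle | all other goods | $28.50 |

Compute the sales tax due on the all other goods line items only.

$2.82

Spiral notebook $5.41: all other goods → 4% → $0.22
Wall clock $36.51: all other goods → 4% → $1.46
Scented candle $28.50: all other goods → 4% → $1.14
Tax on all other goods = $0.22 + $1.46 + $1.14 = $2.82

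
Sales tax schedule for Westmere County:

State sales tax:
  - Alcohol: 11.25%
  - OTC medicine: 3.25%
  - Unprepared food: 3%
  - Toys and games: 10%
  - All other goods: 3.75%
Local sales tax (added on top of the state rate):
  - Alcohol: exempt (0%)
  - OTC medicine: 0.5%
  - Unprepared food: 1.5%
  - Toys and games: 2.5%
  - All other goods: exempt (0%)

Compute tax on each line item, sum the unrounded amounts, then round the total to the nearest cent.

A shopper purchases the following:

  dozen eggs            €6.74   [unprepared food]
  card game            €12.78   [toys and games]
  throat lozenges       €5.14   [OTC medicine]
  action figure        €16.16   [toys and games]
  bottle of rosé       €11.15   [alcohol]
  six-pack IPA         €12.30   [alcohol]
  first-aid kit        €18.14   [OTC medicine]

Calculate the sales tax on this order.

€7.43

Dozen eggs €6.74: unprepared food → 3% + 1.5% local = 4.5% → €0.3033
Card game €12.78: toys and games → 10% + 2.5% local = 12.5% → €1.5975
Throat lozenges €5.14: OTC medicine → 3.25% + 0.5% local = 3.75% → €0.19275
Action figure €16.16: toys and games → 10% + 2.5% local = 12.5% → €2.02
Bottle of rosé €11.15: alcohol → 11.25% + 0% local = 11.25% → €1.254375
Six-pack IPA €12.30: alcohol → 11.25% + 0% local = 11.25% → €1.38375
First-aid kit €18.14: OTC medicine → 3.25% + 0.5% local = 3.75% → €0.68025
Unrounded tax sum = €7.431925 → €7.43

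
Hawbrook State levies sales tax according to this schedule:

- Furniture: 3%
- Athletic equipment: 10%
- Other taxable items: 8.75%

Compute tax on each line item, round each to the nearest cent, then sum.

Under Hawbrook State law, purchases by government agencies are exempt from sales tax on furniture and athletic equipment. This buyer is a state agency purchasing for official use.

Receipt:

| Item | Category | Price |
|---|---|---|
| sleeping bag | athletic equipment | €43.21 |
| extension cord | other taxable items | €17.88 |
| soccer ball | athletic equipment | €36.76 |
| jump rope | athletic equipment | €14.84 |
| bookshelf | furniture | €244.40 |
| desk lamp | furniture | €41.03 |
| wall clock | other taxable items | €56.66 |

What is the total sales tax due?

€6.52

Sleeping bag €43.21: athletic equipment, buyer-exempt → 0% → €0.00
Extension cord €17.88: other taxable items → 8.75% → €1.56
Soccer ball €36.76: athletic equipment, buyer-exempt → 0% → €0.00
Jump rope €14.84: athletic equipment, buyer-exempt → 0% → €0.00
Bookshelf €244.40: furniture, buyer-exempt → 0% → €0.00
Desk lamp €41.03: furniture, buyer-exempt → 0% → €0.00
Wall clock €56.66: other taxable items → 8.75% → €4.96
Total tax = €1.56 + €4.96 = €6.52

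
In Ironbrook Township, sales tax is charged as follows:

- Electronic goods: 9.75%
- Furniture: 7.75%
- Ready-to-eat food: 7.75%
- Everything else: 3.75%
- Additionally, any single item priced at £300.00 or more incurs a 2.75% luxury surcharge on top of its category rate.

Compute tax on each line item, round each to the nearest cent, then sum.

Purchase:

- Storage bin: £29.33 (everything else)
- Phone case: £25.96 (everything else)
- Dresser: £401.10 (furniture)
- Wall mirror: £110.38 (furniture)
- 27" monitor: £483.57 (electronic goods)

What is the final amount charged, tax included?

£1163.53

Storage bin £29.33: everything else → 3.75% → £1.10
Phone case £25.96: everything else → 3.75% → £0.97
Dresser £401.10: furniture → 7.75% + 2.75% surcharge = 10.5% → £42.12
Wall mirror £110.38: furniture → 7.75% → £8.55
27" monitor £483.57: electronic goods → 9.75% + 2.75% surcharge = 12.5% → £60.45
Subtotal = £1050.34; tax = £113.19; total due = £1163.53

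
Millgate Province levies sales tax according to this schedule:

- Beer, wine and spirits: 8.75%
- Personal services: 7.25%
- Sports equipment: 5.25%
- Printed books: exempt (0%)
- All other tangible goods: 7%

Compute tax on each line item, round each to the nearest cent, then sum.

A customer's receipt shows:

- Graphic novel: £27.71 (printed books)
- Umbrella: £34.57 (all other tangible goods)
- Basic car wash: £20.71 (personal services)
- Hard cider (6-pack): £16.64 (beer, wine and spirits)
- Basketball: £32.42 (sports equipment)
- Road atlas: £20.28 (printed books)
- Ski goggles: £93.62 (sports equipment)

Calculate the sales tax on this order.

£12.00

Graphic novel £27.71: printed books → 0% → £0.00
Umbrella £34.57: all other tangible goods → 7% → £2.42
Basic car wash £20.71: personal services → 7.25% → £1.50
Hard cider (6-pack) £16.64: beer, wine and spirits → 8.75% → £1.46
Basketball £32.42: sports equipment → 5.25% → £1.70
Road atlas £20.28: printed books → 0% → £0.00
Ski goggles £93.62: sports equipment → 5.25% → £4.92
Total tax = £2.42 + £1.50 + £1.46 + £1.70 + £4.92 = £12.00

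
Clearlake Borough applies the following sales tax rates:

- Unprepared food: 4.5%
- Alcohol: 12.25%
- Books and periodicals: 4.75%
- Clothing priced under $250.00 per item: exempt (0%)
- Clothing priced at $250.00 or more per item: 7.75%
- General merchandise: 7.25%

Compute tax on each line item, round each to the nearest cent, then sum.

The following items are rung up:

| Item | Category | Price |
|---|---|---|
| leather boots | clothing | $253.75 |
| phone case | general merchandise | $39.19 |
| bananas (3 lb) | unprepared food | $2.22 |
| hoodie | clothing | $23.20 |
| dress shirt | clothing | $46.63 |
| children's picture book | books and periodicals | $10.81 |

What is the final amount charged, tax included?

$398.92

Leather boots $253.75: clothing, $250.00 or more → 7.75% → $19.67
Phone case $39.19: general merchandise → 7.25% → $2.84
Bananas (3 lb) $2.22: unprepared food → 4.5% → $0.10
Hoodie $23.20: clothing, under $250.00 → 0% → $0.00
Dress shirt $46.63: clothing, under $250.00 → 0% → $0.00
Children's picture book $10.81: books and periodicals → 4.75% → $0.51
Subtotal = $375.80; tax = $23.12; total due = $398.92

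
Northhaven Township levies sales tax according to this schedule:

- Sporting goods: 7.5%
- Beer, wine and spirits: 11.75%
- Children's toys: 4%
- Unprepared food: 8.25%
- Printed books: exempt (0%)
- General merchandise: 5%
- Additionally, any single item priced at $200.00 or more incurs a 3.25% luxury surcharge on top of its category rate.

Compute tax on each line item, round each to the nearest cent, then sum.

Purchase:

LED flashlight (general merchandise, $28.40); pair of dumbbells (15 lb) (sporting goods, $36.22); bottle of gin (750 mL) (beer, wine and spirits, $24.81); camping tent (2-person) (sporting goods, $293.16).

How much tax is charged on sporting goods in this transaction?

$34.23

Pair of dumbbells (15 lb) $36.22: sporting goods → 7.5% → $2.72
Camping tent (2-person) $293.16: sporting goods → 7.5% + 3.25% surcharge = 10.75% → $31.51
Tax on sporting goods = $2.72 + $31.51 = $34.23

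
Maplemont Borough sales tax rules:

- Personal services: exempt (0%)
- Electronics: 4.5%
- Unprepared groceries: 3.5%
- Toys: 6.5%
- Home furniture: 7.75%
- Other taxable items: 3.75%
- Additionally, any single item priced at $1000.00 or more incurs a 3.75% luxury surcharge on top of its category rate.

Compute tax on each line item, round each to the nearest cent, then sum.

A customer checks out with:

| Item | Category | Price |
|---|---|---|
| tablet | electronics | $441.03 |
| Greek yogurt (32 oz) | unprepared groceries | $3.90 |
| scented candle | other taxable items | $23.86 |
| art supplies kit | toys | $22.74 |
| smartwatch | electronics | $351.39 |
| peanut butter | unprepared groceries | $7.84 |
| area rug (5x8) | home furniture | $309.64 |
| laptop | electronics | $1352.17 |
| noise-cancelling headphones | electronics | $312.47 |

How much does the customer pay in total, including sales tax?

Tablet $441.03: electronics → 4.5% → $19.85
Greek yogurt (32 oz) $3.90: unprepared groceries → 3.5% → $0.14
Scented candle $23.86: other taxable items → 3.75% → $0.89
Art supplies kit $22.74: toys → 6.5% → $1.48
Smartwatch $351.39: electronics → 4.5% → $15.81
Peanut butter $7.84: unprepared groceries → 3.5% → $0.27
Area rug (5x8) $309.64: home furniture → 7.75% → $24.00
Laptop $1352.17: electronics → 4.5% + 3.75% surcharge = 8.25% → $111.55
Noise-cancelling headphones $312.47: electronics → 4.5% → $14.06
Subtotal = $2825.04; tax = $188.05; total due = $3013.09

$3013.09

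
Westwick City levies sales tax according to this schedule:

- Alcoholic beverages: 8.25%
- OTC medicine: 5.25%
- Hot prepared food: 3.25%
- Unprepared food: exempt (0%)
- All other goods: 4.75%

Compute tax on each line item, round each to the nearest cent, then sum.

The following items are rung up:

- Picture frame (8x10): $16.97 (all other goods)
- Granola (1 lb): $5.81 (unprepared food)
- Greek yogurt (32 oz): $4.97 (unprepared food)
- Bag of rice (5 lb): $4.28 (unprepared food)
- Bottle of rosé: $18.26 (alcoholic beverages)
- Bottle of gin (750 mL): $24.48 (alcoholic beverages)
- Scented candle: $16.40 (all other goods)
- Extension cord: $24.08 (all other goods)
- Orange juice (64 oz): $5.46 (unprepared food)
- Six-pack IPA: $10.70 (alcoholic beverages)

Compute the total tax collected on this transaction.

$7.14

Picture frame (8x10) $16.97: all other goods → 4.75% → $0.81
Granola (1 lb) $5.81: unprepared food → 0% → $0.00
Greek yogurt (32 oz) $4.97: unprepared food → 0% → $0.00
Bag of rice (5 lb) $4.28: unprepared food → 0% → $0.00
Bottle of rosé $18.26: alcoholic beverages → 8.25% → $1.51
Bottle of gin (750 mL) $24.48: alcoholic beverages → 8.25% → $2.02
Scented candle $16.40: all other goods → 4.75% → $0.78
Extension cord $24.08: all other goods → 4.75% → $1.14
Orange juice (64 oz) $5.46: unprepared food → 0% → $0.00
Six-pack IPA $10.70: alcoholic beverages → 8.25% → $0.88
Total tax = $0.81 + $1.51 + $2.02 + $0.78 + $1.14 + $0.88 = $7.14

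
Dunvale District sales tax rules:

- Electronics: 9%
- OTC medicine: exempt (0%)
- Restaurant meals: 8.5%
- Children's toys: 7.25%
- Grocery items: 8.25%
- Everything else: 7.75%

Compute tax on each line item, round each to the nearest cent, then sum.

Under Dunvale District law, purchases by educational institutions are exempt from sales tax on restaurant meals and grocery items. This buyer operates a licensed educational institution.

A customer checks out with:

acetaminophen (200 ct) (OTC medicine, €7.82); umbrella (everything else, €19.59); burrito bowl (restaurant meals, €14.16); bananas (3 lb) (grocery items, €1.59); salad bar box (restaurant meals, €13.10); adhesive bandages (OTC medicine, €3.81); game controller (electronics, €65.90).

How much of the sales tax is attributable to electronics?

€5.93

Game controller €65.90: electronics → 9% → €5.93
Tax on electronics = €5.93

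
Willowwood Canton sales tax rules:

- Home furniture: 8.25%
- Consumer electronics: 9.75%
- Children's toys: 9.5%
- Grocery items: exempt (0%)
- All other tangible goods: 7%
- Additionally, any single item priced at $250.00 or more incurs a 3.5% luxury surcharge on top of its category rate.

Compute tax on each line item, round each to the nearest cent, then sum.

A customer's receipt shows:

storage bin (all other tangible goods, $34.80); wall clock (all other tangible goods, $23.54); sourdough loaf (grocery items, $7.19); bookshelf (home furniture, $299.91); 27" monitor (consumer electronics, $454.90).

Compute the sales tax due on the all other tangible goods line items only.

Storage bin $34.80: all other tangible goods → 7% → $2.44
Wall clock $23.54: all other tangible goods → 7% → $1.65
Tax on all other tangible goods = $2.44 + $1.65 = $4.09

$4.09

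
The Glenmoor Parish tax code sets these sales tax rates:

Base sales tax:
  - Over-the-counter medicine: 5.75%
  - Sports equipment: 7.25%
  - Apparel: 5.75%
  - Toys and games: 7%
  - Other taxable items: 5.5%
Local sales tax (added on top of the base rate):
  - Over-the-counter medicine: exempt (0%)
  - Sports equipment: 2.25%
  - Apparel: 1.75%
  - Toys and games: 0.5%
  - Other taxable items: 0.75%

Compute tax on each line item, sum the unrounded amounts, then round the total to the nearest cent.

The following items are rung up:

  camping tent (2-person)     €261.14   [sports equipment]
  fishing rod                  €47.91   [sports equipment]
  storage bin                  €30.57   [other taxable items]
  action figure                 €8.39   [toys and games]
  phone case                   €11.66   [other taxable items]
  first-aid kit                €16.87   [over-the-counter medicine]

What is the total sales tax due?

€33.60

Camping tent (2-person) €261.14: sports equipment → 7.25% + 2.25% local = 9.5% → €24.8083
Fishing rod €47.91: sports equipment → 7.25% + 2.25% local = 9.5% → €4.55145
Storage bin €30.57: other taxable items → 5.5% + 0.75% local = 6.25% → €1.910625
Action figure €8.39: toys and games → 7% + 0.5% local = 7.5% → €0.62925
Phone case €11.66: other taxable items → 5.5% + 0.75% local = 6.25% → €0.72875
First-aid kit €16.87: over-the-counter medicine → 5.75% + 0% local = 5.75% → €0.970025
Unrounded tax sum = €33.5984 → €33.60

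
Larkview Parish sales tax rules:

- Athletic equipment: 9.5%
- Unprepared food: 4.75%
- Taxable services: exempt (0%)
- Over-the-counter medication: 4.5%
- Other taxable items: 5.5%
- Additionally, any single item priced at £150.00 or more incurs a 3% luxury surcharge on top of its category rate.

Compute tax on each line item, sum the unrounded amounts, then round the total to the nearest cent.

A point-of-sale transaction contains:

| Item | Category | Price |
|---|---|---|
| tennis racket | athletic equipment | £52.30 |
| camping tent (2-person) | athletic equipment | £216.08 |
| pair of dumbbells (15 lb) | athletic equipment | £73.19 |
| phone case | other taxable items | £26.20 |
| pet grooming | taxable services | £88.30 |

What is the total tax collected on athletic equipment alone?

Tennis racket £52.30: athletic equipment → 9.5% → £4.9685
Camping tent (2-person) £216.08: athletic equipment → 9.5% + 3% surcharge = 12.5% → £27.01
Pair of dumbbells (15 lb) £73.19: athletic equipment → 9.5% → £6.95305
Tax on athletic equipment: unrounded sum = £38.93155 → £38.93

£38.93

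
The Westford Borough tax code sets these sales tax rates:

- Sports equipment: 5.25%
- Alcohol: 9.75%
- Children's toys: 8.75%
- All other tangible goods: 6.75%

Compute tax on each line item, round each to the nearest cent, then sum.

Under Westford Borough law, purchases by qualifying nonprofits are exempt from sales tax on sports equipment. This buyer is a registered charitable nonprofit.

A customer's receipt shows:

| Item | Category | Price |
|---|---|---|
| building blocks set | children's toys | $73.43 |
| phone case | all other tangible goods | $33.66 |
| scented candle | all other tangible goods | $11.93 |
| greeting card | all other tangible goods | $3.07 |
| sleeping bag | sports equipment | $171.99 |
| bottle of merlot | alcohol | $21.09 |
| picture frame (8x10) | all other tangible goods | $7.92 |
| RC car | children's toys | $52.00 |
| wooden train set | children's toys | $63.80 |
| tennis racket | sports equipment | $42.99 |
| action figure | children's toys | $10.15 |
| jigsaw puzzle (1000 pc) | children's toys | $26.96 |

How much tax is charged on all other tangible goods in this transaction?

$3.82

Phone case $33.66: all other tangible goods → 6.75% → $2.27
Scented candle $11.93: all other tangible goods → 6.75% → $0.81
Greeting card $3.07: all other tangible goods → 6.75% → $0.21
Picture frame (8x10) $7.92: all other tangible goods → 6.75% → $0.53
Tax on all other tangible goods = $2.27 + $0.81 + $0.21 + $0.53 = $3.82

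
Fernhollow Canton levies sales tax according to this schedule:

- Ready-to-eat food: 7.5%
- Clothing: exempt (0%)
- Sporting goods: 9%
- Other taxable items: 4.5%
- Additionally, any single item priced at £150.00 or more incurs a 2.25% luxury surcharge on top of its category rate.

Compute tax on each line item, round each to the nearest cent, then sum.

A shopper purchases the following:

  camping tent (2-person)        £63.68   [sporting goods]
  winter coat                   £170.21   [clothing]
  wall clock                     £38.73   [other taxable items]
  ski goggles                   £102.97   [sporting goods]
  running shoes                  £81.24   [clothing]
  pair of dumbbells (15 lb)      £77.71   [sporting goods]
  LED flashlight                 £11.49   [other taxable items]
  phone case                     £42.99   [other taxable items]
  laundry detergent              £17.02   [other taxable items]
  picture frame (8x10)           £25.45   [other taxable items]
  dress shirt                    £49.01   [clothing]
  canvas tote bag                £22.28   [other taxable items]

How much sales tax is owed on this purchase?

£32.93

Camping tent (2-person) £63.68: sporting goods → 9% → £5.73
Winter coat £170.21: clothing → 0% + 2.25% surcharge = 2.25% → £3.83
Wall clock £38.73: other taxable items → 4.5% → £1.74
Ski goggles £102.97: sporting goods → 9% → £9.27
Running shoes £81.24: clothing → 0% → £0.00
Pair of dumbbells (15 lb) £77.71: sporting goods → 9% → £6.99
LED flashlight £11.49: other taxable items → 4.5% → £0.52
Phone case £42.99: other taxable items → 4.5% → £1.93
Laundry detergent £17.02: other taxable items → 4.5% → £0.77
Picture frame (8x10) £25.45: other taxable items → 4.5% → £1.15
Dress shirt £49.01: clothing → 0% → £0.00
Canvas tote bag £22.28: other taxable items → 4.5% → £1.00
Total tax = £5.73 + £3.83 + £1.74 + £9.27 + £6.99 + £0.52 + £1.93 + £0.77 + £1.15 + £1.00 = £32.93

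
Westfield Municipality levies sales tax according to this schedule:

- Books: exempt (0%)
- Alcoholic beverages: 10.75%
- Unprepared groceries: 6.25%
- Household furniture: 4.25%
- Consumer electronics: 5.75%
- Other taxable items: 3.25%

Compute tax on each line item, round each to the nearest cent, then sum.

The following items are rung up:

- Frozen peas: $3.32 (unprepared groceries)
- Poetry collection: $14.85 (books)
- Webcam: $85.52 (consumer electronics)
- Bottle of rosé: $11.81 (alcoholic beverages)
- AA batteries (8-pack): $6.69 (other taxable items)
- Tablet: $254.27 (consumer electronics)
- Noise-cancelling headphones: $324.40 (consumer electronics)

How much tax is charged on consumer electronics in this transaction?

Webcam $85.52: consumer electronics → 5.75% → $4.92
Tablet $254.27: consumer electronics → 5.75% → $14.62
Noise-cancelling headphones $324.40: consumer electronics → 5.75% → $18.65
Tax on consumer electronics = $4.92 + $14.62 + $18.65 = $38.19

$38.19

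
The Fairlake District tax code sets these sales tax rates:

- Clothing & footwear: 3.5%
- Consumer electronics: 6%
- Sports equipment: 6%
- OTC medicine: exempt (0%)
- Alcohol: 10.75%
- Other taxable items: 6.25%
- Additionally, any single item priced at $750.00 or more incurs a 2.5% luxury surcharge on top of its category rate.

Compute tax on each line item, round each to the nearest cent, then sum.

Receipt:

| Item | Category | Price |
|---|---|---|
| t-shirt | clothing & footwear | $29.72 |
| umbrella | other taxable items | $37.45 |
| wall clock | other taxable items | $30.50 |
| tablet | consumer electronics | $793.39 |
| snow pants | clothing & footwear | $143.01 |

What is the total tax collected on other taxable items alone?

$4.25

Umbrella $37.45: other taxable items → 6.25% → $2.34
Wall clock $30.50: other taxable items → 6.25% → $1.91
Tax on other taxable items = $2.34 + $1.91 = $4.25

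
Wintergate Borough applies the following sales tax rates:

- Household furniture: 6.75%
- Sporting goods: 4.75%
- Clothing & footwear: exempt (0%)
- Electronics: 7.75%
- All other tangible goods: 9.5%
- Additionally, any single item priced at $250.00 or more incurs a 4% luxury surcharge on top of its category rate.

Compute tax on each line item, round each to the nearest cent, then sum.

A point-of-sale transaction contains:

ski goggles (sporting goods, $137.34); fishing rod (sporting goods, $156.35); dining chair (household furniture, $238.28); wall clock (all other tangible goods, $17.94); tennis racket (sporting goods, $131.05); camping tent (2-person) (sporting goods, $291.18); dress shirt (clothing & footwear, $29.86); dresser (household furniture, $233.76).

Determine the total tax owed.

$79.21

Ski goggles $137.34: sporting goods → 4.75% → $6.52
Fishing rod $156.35: sporting goods → 4.75% → $7.43
Dining chair $238.28: household furniture → 6.75% → $16.08
Wall clock $17.94: all other tangible goods → 9.5% → $1.70
Tennis racket $131.05: sporting goods → 4.75% → $6.22
Camping tent (2-person) $291.18: sporting goods → 4.75% + 4% surcharge = 8.75% → $25.48
Dress shirt $29.86: clothing & footwear → 0% → $0.00
Dresser $233.76: household furniture → 6.75% → $15.78
Total tax = $6.52 + $7.43 + $16.08 + $1.70 + $6.22 + $25.48 + $15.78 = $79.21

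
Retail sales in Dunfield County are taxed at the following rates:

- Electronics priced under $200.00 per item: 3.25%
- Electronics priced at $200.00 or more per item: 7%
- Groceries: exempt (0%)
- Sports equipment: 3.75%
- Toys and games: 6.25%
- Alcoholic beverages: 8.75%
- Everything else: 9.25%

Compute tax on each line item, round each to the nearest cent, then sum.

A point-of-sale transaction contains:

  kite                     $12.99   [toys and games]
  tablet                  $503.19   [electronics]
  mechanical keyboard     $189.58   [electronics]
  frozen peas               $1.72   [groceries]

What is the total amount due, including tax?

Kite $12.99: toys and games → 6.25% → $0.81
Tablet $503.19: electronics, $200.00 or more → 7% → $35.22
Mechanical keyboard $189.58: electronics, under $200.00 → 3.25% → $6.16
Frozen peas $1.72: groceries → 0% → $0.00
Subtotal = $707.48; tax = $42.19; total due = $749.67

$749.67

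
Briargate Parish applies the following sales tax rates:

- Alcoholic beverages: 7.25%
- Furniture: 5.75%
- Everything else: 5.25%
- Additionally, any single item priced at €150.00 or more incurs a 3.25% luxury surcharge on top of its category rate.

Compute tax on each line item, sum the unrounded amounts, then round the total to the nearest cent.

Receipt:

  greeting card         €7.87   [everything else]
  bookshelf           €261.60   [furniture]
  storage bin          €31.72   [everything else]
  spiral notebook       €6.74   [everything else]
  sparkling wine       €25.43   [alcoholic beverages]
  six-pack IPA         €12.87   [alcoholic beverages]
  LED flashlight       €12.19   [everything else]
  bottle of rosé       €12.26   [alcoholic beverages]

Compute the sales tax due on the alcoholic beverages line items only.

€3.67

Sparkling wine €25.43: alcoholic beverages → 7.25% → €1.843675
Six-pack IPA €12.87: alcoholic beverages → 7.25% → €0.933075
Bottle of rosé €12.26: alcoholic beverages → 7.25% → €0.88885
Tax on alcoholic beverages: unrounded sum = €3.6656 → €3.67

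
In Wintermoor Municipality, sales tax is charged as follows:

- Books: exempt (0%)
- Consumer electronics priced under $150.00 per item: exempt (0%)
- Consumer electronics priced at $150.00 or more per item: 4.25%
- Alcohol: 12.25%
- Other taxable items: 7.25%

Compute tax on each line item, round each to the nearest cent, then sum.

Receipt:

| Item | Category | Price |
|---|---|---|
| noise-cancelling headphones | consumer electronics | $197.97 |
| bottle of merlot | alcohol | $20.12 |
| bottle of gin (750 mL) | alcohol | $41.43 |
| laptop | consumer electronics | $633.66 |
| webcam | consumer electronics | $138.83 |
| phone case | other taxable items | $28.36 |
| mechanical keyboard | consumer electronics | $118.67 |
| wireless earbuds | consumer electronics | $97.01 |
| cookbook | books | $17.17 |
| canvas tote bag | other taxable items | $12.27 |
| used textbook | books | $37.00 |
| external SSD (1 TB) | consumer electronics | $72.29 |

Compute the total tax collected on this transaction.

$45.83

Noise-cancelling headphones $197.97: consumer electronics, $150.00 or more → 4.25% → $8.41
Bottle of merlot $20.12: alcohol → 12.25% → $2.46
Bottle of gin (750 mL) $41.43: alcohol → 12.25% → $5.08
Laptop $633.66: consumer electronics, $150.00 or more → 4.25% → $26.93
Webcam $138.83: consumer electronics, under $150.00 → 0% → $0.00
Phone case $28.36: other taxable items → 7.25% → $2.06
Mechanical keyboard $118.67: consumer electronics, under $150.00 → 0% → $0.00
Wireless earbuds $97.01: consumer electronics, under $150.00 → 0% → $0.00
Cookbook $17.17: books → 0% → $0.00
Canvas tote bag $12.27: other taxable items → 7.25% → $0.89
Used textbook $37.00: books → 0% → $0.00
External SSD (1 TB) $72.29: consumer electronics, under $150.00 → 0% → $0.00
Total tax = $8.41 + $2.46 + $5.08 + $26.93 + $2.06 + $0.89 = $45.83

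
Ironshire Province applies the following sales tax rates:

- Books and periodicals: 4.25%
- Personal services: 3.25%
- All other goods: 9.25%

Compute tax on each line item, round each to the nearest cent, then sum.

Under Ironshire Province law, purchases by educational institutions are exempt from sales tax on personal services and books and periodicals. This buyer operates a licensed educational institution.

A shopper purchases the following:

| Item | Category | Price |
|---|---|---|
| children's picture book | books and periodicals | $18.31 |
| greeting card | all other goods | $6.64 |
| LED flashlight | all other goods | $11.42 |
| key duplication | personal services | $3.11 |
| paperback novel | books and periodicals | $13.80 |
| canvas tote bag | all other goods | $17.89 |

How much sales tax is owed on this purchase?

$3.32

Children's picture book $18.31: books and periodicals, buyer-exempt → 0% → $0.00
Greeting card $6.64: all other goods → 9.25% → $0.61
LED flashlight $11.42: all other goods → 9.25% → $1.06
Key duplication $3.11: personal services, buyer-exempt → 0% → $0.00
Paperback novel $13.80: books and periodicals, buyer-exempt → 0% → $0.00
Canvas tote bag $17.89: all other goods → 9.25% → $1.65
Total tax = $0.61 + $1.06 + $1.65 = $3.32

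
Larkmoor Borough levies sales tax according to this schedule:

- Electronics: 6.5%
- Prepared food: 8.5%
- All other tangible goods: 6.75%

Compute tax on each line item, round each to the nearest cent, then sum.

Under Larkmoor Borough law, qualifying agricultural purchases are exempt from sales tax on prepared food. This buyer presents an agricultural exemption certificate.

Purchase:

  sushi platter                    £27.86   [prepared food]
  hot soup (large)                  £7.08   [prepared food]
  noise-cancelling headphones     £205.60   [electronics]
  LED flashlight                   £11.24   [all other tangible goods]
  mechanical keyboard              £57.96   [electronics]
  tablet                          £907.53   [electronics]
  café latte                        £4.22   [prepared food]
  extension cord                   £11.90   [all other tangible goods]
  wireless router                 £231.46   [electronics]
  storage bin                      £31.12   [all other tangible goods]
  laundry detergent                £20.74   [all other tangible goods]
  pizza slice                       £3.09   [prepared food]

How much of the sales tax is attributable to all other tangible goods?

£5.06

LED flashlight £11.24: all other tangible goods → 6.75% → £0.76
Extension cord £11.90: all other tangible goods → 6.75% → £0.80
Storage bin £31.12: all other tangible goods → 6.75% → £2.10
Laundry detergent £20.74: all other tangible goods → 6.75% → £1.40
Tax on all other tangible goods = £0.76 + £0.80 + £2.10 + £1.40 = £5.06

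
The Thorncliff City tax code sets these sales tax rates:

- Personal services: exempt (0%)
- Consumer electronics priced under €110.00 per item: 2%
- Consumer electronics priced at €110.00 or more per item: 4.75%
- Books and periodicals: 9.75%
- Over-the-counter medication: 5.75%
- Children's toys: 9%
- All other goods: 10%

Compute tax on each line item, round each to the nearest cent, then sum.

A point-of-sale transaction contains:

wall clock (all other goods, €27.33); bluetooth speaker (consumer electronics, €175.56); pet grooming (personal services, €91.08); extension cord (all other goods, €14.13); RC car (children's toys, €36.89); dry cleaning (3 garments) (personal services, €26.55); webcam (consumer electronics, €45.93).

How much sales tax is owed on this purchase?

Wall clock €27.33: all other goods → 10% → €2.73
Bluetooth speaker €175.56: consumer electronics, €110.00 or more → 4.75% → €8.34
Pet grooming €91.08: personal services → 0% → €0.00
Extension cord €14.13: all other goods → 10% → €1.41
RC car €36.89: children's toys → 9% → €3.32
Dry cleaning (3 garments) €26.55: personal services → 0% → €0.00
Webcam €45.93: consumer electronics, under €110.00 → 2% → €0.92
Total tax = €2.73 + €8.34 + €1.41 + €3.32 + €0.92 = €16.72

€16.72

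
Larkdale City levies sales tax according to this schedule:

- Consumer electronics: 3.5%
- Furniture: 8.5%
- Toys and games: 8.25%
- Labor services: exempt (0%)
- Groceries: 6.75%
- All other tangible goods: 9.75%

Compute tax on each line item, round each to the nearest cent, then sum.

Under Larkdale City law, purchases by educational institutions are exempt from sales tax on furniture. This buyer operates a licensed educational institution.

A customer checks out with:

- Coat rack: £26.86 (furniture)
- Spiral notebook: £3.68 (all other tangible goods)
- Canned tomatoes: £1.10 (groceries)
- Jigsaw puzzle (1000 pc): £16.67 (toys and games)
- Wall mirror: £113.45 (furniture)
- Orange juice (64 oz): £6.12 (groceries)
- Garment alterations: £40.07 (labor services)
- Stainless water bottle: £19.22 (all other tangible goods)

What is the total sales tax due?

£4.09

Coat rack £26.86: furniture, buyer-exempt → 0% → £0.00
Spiral notebook £3.68: all other tangible goods → 9.75% → £0.36
Canned tomatoes £1.10: groceries → 6.75% → £0.07
Jigsaw puzzle (1000 pc) £16.67: toys and games → 8.25% → £1.38
Wall mirror £113.45: furniture, buyer-exempt → 0% → £0.00
Orange juice (64 oz) £6.12: groceries → 6.75% → £0.41
Garment alterations £40.07: labor services → 0% → £0.00
Stainless water bottle £19.22: all other tangible goods → 9.75% → £1.87
Total tax = £0.36 + £0.07 + £1.38 + £0.41 + £1.87 = £4.09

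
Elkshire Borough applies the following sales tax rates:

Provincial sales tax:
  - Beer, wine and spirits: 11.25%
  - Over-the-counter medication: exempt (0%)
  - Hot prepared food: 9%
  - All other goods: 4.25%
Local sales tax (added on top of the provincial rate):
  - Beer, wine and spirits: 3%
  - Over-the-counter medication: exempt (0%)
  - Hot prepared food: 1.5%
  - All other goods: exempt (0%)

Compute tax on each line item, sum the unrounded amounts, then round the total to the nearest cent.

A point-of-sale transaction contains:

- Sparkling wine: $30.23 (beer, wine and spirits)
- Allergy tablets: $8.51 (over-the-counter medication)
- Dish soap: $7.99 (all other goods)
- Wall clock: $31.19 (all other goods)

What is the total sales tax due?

Sparkling wine $30.23: beer, wine and spirits → 11.25% + 3% local = 14.25% → $4.307775
Allergy tablets $8.51: over-the-counter medication → 0% + 0% local = 0% → $0.00
Dish soap $7.99: all other goods → 4.25% + 0% local = 4.25% → $0.339575
Wall clock $31.19: all other goods → 4.25% + 0% local = 4.25% → $1.325575
Unrounded tax sum = $5.972925 → $5.97

$5.97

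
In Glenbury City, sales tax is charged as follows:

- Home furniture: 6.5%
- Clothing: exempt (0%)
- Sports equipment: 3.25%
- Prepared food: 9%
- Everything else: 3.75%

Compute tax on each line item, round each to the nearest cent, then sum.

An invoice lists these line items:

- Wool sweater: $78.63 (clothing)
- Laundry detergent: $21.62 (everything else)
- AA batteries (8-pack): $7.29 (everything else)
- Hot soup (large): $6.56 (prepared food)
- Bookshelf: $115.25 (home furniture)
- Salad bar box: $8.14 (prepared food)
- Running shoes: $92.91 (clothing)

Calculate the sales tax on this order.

$9.89

Wool sweater $78.63: clothing → 0% → $0.00
Laundry detergent $21.62: everything else → 3.75% → $0.81
AA batteries (8-pack) $7.29: everything else → 3.75% → $0.27
Hot soup (large) $6.56: prepared food → 9% → $0.59
Bookshelf $115.25: home furniture → 6.5% → $7.49
Salad bar box $8.14: prepared food → 9% → $0.73
Running shoes $92.91: clothing → 0% → $0.00
Total tax = $0.81 + $0.27 + $0.59 + $7.49 + $0.73 = $9.89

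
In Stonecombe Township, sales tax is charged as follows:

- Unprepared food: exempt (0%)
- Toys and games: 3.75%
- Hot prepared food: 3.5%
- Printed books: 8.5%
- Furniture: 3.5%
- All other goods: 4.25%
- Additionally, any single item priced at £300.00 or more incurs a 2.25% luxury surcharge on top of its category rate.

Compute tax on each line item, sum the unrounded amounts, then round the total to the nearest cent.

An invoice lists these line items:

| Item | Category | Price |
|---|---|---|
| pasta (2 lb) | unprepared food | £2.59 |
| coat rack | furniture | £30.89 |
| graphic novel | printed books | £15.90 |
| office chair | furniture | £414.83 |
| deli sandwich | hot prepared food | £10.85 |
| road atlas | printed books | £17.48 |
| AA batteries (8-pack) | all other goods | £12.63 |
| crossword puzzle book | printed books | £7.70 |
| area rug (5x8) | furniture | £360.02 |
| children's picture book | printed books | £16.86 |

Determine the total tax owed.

£51.48

Pasta (2 lb) £2.59: unprepared food → 0% → £0.00
Coat rack £30.89: furniture → 3.5% → £1.08115
Graphic novel £15.90: printed books → 8.5% → £1.3515
Office chair £414.83: furniture → 3.5% + 2.25% surcharge = 5.75% → £23.852725
Deli sandwich £10.85: hot prepared food → 3.5% → £0.37975
Road atlas £17.48: printed books → 8.5% → £1.4858
AA batteries (8-pack) £12.63: all other goods → 4.25% → £0.536775
Crossword puzzle book £7.70: printed books → 8.5% → £0.6545
Area rug (5x8) £360.02: furniture → 3.5% + 2.25% surcharge = 5.75% → £20.70115
Children's picture book £16.86: printed books → 8.5% → £1.4331
Unrounded tax sum = £51.47645 → £51.48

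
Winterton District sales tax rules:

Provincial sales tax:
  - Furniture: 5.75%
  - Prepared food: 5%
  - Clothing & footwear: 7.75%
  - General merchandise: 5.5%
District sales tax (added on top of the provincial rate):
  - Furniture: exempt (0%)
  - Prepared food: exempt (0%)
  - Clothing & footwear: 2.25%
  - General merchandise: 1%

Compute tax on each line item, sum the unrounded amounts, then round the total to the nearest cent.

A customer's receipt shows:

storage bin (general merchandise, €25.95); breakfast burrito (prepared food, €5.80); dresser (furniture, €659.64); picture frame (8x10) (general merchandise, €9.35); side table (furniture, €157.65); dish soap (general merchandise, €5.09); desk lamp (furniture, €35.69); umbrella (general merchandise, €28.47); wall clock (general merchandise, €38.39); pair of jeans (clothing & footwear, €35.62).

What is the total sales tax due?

€59.87

Storage bin €25.95: general merchandise → 5.5% + 1% district = 6.5% → €1.68675
Breakfast burrito €5.80: prepared food → 5% + 0% district = 5% → €0.29
Dresser €659.64: furniture → 5.75% + 0% district = 5.75% → €37.9293
Picture frame (8x10) €9.35: general merchandise → 5.5% + 1% district = 6.5% → €0.60775
Side table €157.65: furniture → 5.75% + 0% district = 5.75% → €9.064875
Dish soap €5.09: general merchandise → 5.5% + 1% district = 6.5% → €0.33085
Desk lamp €35.69: furniture → 5.75% + 0% district = 5.75% → €2.052175
Umbrella €28.47: general merchandise → 5.5% + 1% district = 6.5% → €1.85055
Wall clock €38.39: general merchandise → 5.5% + 1% district = 6.5% → €2.49535
Pair of jeans €35.62: clothing & footwear → 7.75% + 2.25% district = 10% → €3.562
Unrounded tax sum = €59.8696 → €59.87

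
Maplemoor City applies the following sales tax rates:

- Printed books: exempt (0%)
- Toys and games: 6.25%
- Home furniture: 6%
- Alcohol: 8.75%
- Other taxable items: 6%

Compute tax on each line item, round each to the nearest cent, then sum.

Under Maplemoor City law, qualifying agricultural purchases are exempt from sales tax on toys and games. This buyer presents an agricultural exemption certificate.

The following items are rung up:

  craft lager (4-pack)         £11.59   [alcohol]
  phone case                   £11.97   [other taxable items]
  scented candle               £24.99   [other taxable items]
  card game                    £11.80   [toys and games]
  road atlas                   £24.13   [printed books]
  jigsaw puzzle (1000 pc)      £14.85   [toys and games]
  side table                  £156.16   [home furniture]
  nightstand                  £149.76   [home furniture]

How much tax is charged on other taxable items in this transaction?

£2.22

Phone case £11.97: other taxable items → 6% → £0.72
Scented candle £24.99: other taxable items → 6% → £1.50
Tax on other taxable items = £0.72 + £1.50 = £2.22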